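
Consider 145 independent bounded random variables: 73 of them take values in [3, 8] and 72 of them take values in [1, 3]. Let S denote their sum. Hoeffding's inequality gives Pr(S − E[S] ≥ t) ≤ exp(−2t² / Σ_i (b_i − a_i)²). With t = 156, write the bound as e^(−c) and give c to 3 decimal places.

Σ(b_i − a_i)² = 73·5² + 72·2² = 2113.
c = 2t² / 2113 = 2·156² / 2113 = 23.0345.

23.035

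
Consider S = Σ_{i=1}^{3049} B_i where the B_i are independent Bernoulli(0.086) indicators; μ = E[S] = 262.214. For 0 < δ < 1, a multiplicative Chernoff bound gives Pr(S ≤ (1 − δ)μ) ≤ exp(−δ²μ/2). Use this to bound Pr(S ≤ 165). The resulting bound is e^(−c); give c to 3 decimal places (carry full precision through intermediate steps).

18.021

Write 165 = (1 − δ)μ, so δ = 1 − 165/262.214 = 0.370743…
Then the exponent is δ²μ/2 = (μ − 165)²/(2μ) = 18.020704.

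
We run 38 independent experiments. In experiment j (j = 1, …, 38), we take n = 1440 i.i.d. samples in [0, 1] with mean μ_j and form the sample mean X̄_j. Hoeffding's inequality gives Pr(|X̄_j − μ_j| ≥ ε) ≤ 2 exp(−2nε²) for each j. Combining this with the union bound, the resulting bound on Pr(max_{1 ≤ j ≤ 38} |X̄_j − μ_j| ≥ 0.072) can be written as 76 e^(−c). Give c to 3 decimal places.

14.930

Union bound over the 38 events: Pr(max_{1 ≤ j ≤ 38} |X̄_j − μ_j| ≥ 0.072) ≤ 38·2·exp(−2nε²) = 76 exp(−2·1440·0.072²).
So c = 2·1440·0.072² = 14.9299.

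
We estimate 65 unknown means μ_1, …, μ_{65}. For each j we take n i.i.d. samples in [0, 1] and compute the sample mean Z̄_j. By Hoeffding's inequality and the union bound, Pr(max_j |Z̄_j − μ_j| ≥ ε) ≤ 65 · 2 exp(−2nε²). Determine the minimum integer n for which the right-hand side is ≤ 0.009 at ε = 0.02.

Need 2·65·exp(−2nε²) ≤ 0.009, i.e. exp(−2nε²) ≤ 0.009/130.
So 2nε² ≥ ln(130/0.009) = 9.578065.
Hence n ≥ 9.578065/(2·0.02²) = 11972.581.
The smallest integer n is 11973.

11973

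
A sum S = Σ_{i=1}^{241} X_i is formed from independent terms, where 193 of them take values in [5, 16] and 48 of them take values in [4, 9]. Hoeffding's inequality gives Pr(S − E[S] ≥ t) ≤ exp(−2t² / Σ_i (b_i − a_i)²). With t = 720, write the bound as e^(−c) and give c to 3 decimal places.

Σ(b_i − a_i)² = 193·11² + 48·5² = 24553.
c = 2t² / 24553 = 2·720² / 24553 = 42.2270.

42.227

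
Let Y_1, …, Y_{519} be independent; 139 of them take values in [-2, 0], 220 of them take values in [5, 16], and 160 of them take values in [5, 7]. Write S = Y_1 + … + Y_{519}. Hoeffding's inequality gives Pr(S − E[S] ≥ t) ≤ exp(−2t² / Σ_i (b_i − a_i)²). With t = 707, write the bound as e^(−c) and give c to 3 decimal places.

35.940

Σ(b_i − a_i)² = 139·2² + 220·11² + 160·2² = 27816.
c = 2t² / 27816 = 2·707² / 27816 = 35.9397.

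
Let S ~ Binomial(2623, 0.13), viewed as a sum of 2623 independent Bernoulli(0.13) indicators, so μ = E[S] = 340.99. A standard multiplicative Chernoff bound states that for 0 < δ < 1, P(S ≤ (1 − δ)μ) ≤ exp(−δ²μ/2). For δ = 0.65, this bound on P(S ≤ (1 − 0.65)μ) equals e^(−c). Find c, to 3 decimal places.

72.034

c = δ²μ/2 = 0.65²·340.99/2 = 72.0341.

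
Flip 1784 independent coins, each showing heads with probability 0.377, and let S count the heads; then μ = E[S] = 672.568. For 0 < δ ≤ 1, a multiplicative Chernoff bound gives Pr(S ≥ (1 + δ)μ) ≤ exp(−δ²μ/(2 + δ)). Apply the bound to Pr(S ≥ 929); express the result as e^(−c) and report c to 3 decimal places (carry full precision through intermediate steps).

Write 929 = (1 + δ)μ, so δ = 929/672.568 − 1 = 0.381273…
Then the exponent is δ²μ/(2 + δ) = (929 − μ)² / (μ·(2 + δ)) = 41.058120.

41.058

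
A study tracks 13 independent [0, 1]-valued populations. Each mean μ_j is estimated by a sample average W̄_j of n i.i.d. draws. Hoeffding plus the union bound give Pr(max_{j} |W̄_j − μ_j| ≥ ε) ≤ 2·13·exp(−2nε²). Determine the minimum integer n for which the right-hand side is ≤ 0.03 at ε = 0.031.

Need 2·13·exp(−2nε²) ≤ 0.03, i.e. exp(−2nε²) ≤ 0.03/26.
So 2nε² ≥ ln(26/0.03) = 6.764654.
Hence n ≥ 6.764654/(2·0.031²) = 3519.591.
The smallest integer n is 3520.

3520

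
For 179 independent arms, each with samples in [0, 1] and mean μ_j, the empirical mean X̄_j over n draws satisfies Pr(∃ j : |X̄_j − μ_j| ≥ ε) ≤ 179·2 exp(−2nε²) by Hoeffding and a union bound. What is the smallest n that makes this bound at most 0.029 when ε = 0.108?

404

Need 2·179·exp(−2nε²) ≤ 0.029, i.e. exp(−2nε²) ≤ 0.029/358.
So 2nε² ≥ ln(358/0.029) = 9.420992.
Hence n ≥ 9.420992/(2·0.108²) = 403.849.
The smallest integer n is 404.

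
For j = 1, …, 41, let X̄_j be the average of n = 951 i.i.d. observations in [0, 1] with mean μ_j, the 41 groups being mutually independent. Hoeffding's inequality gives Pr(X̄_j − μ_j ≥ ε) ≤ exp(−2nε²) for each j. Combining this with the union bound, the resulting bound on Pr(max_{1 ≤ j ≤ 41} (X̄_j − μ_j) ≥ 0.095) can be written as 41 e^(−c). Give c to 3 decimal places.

Union bound over the 41 events: Pr(max_{1 ≤ j ≤ 41} (X̄_j − μ_j) ≥ 0.095) ≤ 41·exp(−2nε²) = 41 exp(−2·951·0.095²).
So c = 2·951·0.095² = 17.1655.

17.166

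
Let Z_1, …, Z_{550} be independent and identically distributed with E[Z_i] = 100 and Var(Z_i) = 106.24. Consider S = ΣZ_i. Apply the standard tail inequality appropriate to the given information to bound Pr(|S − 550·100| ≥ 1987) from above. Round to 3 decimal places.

0.015

With mean and variance of each term known, Chebyshev's inequality bounds the deviation of the sum (or sample mean).
Var(S) = n·Var(Z_i) = 550·106.24 = 58432.
Chebyshev: Pr(|S − 550·100| ≥ 1987) ≤ Var(S)/1987² = 58432/3948169 = 0.0148.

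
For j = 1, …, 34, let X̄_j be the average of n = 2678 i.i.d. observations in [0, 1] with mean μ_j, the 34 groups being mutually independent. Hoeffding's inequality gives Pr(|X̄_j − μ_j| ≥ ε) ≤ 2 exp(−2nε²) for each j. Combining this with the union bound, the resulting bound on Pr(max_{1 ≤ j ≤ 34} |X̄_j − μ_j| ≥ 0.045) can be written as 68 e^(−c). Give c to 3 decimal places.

Union bound over the 34 events: Pr(max_{1 ≤ j ≤ 34} |X̄_j − μ_j| ≥ 0.045) ≤ 34·2·exp(−2nε²) = 68 exp(−2·2678·0.045²).
So c = 2·2678·0.045² = 10.8459.

10.846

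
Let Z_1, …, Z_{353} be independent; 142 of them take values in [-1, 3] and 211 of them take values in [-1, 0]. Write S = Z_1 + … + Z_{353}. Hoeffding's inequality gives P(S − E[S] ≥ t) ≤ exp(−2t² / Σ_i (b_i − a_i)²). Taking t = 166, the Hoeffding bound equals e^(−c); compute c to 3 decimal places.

22.196

Σ(b_i − a_i)² = 142·4² + 211·1² = 2483.
c = 2t² / 2483 = 2·166² / 2483 = 22.1957.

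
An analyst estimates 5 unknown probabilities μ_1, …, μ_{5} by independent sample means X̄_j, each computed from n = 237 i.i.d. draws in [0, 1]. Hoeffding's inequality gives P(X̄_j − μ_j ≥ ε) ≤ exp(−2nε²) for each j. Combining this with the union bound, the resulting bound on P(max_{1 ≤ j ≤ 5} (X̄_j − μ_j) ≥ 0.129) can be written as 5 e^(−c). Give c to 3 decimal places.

7.888

Union bound over the 5 events: P(max_{1 ≤ j ≤ 5} (X̄_j − μ_j) ≥ 0.129) ≤ 5·exp(−2nε²) = 5 exp(−2·237·0.129²).
So c = 2·237·0.129² = 7.8878.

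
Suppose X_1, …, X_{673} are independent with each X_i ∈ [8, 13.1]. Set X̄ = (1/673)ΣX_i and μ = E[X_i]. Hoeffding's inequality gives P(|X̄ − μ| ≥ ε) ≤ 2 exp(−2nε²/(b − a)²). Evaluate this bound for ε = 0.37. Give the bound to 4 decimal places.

0.0017

Exponent: 2nε²/(b − a)² = 2·673·0.37² / 5.1² = 7.08448.
Bound = 2·exp(−7.08448) = 0.00168.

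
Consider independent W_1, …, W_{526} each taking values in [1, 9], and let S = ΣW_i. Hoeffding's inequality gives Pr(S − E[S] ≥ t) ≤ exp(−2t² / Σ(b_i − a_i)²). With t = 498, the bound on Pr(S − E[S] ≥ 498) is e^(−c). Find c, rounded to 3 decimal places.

14.734

Σ(b_i − a_i)² = 526·(8)² = 33664.
c = 2t²/33664 = 2·498²/33664 = 14.7341.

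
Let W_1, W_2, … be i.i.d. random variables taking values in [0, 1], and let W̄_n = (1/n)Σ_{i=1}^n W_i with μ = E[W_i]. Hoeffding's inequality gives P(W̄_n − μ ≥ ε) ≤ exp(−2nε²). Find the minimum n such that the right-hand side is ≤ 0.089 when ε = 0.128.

Require exp(−2nε²) ≤ 0.089, i.e. 2nε² ≥ ln(1/0.089) = 2.419119.
So n ≥ 2.419119 / (2·0.128²) = 73.826.
The smallest integer n is 74.

74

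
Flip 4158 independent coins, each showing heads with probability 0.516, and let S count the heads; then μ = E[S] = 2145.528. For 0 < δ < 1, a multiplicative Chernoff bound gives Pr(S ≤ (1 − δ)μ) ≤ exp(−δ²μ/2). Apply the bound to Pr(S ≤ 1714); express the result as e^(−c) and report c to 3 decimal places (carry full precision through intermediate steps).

43.396

Write 1714 = (1 − δ)μ, so δ = 1 − 1714/2145.528 = 0.201129…
Then the exponent is δ²μ/2 = (μ − 1714)²/(2μ) = 43.396408.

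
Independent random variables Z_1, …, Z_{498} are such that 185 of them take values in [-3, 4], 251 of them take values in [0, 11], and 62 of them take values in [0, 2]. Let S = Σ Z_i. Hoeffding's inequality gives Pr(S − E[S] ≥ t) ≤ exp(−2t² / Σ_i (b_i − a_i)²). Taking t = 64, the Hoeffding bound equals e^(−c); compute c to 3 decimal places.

Σ(b_i − a_i)² = 185·7² + 251·11² + 62·2² = 39684.
c = 2t² / 39684 = 2·64² / 39684 = 0.2064.

0.206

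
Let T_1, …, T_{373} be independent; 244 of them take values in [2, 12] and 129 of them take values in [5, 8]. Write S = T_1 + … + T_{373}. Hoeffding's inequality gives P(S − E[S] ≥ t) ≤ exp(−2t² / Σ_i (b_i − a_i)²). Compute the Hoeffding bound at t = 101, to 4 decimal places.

0.4502

Σ(b_i − a_i)² = 244·10² + 129·3² = 25561.
Exponent = 2·101² / 25561 = 0.79817.
Bound = exp(−0.79817) = 0.45015.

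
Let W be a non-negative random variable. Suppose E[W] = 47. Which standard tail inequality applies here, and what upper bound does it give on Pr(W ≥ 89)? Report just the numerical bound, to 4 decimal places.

Only the mean of a non-negative variable is known, so Markov's inequality is the applicable tail bound.
Markov's inequality: for a non-negative random variable, Pr(W ≥ a) ≤ E[W]/a.
Here E[W] = 47 and a = 89, so the bound is 47/89 = 0.5281.

0.5281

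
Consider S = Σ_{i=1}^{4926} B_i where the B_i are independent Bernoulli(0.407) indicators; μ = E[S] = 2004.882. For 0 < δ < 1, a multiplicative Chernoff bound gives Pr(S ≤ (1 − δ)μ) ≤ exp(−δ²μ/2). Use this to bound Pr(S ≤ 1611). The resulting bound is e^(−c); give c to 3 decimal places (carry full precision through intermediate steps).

Write 1611 = (1 − δ)μ, so δ = 1 − 1611/2004.882 = 0.1964614…
Then the exponent is δ²μ/2 = (μ − 1611)²/(2μ) = 38.691312.

38.691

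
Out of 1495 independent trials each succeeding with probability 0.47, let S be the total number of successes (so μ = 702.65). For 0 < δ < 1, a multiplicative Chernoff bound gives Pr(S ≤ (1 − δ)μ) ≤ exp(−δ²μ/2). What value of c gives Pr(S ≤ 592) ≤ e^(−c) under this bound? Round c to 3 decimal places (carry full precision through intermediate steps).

8.712

Write 592 = (1 − δ)μ, so δ = 1 − 592/702.65 = 0.1574753…
Then the exponent is δ²μ/2 = (μ − 592)²/(2μ) = 8.712319.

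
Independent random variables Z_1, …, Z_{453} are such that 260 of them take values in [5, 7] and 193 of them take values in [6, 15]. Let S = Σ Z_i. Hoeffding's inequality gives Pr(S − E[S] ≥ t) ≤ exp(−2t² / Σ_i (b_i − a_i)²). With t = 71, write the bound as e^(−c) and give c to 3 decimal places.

0.605

Σ(b_i − a_i)² = 260·2² + 193·9² = 16673.
c = 2t² / 16673 = 2·71² / 16673 = 0.6047.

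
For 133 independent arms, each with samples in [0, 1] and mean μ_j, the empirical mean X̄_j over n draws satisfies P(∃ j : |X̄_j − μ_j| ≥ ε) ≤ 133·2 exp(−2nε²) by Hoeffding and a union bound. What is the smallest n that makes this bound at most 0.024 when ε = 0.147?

Need 2·133·exp(−2nε²) ≤ 0.024, i.e. exp(−2nε²) ≤ 0.024/266.
So 2nε² ≥ ln(266/0.024) = 9.313198.
Hence n ≥ 9.313198/(2·0.147²) = 215.493.
The smallest integer n is 216.

216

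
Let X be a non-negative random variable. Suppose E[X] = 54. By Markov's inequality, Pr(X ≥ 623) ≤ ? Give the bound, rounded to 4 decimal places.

Markov's inequality: for a non-negative random variable, Pr(X ≥ a) ≤ E[X]/a.
Here E[X] = 54 and a = 623, so the bound is 54/623 = 0.0867.

0.0867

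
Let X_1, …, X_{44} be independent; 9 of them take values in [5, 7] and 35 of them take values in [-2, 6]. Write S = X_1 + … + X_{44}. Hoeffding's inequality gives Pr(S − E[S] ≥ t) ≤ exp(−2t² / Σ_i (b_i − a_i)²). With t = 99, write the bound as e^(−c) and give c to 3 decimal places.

Σ(b_i − a_i)² = 9·2² + 35·8² = 2276.
c = 2t² / 2276 = 2·99² / 2276 = 8.6125.

8.612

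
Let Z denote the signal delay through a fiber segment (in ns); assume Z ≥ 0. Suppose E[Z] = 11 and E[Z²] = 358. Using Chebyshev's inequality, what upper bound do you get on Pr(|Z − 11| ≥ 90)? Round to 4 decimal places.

0.0293

Var(Z) = E[Z²] − (E[Z])² = 358 − 121 = 237.
Chebyshev's inequality: Pr(|Z − μ| ≥ t) ≤ Var(Z)/t² = 237/8100 = 0.0293.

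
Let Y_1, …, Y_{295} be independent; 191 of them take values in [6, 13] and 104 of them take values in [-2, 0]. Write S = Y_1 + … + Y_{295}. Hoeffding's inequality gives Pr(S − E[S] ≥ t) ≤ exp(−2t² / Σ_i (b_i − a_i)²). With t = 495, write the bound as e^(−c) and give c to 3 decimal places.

50.133

Σ(b_i − a_i)² = 191·7² + 104·2² = 9775.
c = 2t² / 9775 = 2·495² / 9775 = 50.1330.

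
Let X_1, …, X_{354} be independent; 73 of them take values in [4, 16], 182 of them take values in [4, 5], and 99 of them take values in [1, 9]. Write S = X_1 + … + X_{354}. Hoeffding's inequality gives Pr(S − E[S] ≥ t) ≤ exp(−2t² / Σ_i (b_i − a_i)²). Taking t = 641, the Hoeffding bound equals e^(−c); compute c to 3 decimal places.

48.254

Σ(b_i − a_i)² = 73·12² + 182·1² + 99·8² = 17030.
c = 2t² / 17030 = 2·641² / 17030 = 48.2538.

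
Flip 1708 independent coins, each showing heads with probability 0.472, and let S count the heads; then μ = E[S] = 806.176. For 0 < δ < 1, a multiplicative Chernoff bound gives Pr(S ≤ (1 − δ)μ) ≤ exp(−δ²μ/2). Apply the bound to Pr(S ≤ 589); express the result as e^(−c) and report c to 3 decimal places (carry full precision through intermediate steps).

Write 589 = (1 − δ)μ, so δ = 1 − 589/806.176 = 0.2693903…
Then the exponent is δ²μ/2 = (μ − 589)²/(2μ) = 29.252555.

29.253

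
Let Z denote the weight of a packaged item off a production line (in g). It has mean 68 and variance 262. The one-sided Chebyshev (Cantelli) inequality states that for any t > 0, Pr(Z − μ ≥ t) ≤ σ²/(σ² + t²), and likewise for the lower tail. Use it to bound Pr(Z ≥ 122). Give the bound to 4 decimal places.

Here σ² = 262 and t = 54, so σ² + t² = 3178.
Cantelli's bound: 262/3178 = 0.0824.

0.0824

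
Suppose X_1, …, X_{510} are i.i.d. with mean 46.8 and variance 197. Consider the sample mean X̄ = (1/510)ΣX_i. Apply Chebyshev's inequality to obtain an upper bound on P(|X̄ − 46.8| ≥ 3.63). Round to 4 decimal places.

0.0293

Var(X̄) = Var(X_i)/n = 197/510 = 0.38627.
Chebyshev: P(|X̄ − 46.8| ≥ 3.63) ≤ Var(X̄)/(3.63)² = 197/(510·3.63²) = 0.0293.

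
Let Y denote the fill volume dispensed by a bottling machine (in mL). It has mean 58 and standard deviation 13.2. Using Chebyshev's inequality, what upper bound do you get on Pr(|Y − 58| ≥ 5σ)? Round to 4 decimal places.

Chebyshev: Pr(|Y − μ| ≥ t) ≤ Var(Y)/t².
Var(Y) = σ² = 13.2² = 174.24.
t = 5·13.2 = 66.
Bound = 174.24 / 4356 = 0.0400.

0.0400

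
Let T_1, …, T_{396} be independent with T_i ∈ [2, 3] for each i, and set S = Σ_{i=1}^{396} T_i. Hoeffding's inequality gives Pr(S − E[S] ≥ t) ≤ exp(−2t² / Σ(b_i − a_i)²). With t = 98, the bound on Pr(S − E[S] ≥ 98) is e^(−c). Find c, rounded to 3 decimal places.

Σ(b_i − a_i)² = 396·(1)² = 396.
c = 2t²/396 = 2·98²/396 = 48.5051.

48.505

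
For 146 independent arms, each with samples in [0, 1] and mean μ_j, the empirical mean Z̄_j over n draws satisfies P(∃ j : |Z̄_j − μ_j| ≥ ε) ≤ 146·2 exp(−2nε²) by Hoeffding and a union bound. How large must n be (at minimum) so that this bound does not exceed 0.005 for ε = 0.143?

Need 2·146·exp(−2nε²) ≤ 0.005, i.e. exp(−2nε²) ≤ 0.005/292.
So 2nε² ≥ ln(292/0.005) = 10.975071.
Hence n ≥ 10.975071/(2·0.143²) = 268.352.
The smallest integer n is 269.

269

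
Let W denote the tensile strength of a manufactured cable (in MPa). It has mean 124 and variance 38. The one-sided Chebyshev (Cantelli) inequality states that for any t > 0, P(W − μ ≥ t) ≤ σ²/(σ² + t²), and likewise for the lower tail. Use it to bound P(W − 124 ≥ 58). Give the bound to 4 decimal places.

0.0112

Here σ² = 38 and t = 58, so σ² + t² = 3402.
Cantelli's bound: 38/3402 = 0.0112.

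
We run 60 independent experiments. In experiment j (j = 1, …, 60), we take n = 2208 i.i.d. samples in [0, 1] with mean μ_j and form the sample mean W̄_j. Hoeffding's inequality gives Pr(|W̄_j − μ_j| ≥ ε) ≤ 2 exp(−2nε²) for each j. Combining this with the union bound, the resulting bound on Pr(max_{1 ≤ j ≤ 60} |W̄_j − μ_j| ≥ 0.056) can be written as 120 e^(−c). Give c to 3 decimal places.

Union bound over the 60 events: Pr(max_{1 ≤ j ≤ 60} |W̄_j − μ_j| ≥ 0.056) ≤ 60·2·exp(−2nε²) = 120 exp(−2·2208·0.056²).
So c = 2·2208·0.056² = 13.8486.

13.849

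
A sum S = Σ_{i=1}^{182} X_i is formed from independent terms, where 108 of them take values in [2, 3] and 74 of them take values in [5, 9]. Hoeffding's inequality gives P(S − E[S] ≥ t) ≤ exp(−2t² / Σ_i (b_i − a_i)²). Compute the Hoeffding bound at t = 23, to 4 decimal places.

Σ(b_i − a_i)² = 108·1² + 74·4² = 1292.
Exponent = 2·23² / 1292 = 0.81889.
Bound = exp(−0.81889) = 0.44092.

0.4409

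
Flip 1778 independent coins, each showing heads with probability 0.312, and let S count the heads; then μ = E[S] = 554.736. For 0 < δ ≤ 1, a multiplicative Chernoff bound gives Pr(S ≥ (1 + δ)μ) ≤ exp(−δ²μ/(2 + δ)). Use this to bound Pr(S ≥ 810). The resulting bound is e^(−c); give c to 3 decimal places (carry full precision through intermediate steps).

Write 810 = (1 + δ)μ, so δ = 810/554.736 − 1 = 0.460154…
Then the exponent is δ²μ/(2 + δ) = (810 − μ)² / (μ·(2 + δ)) = 47.745285.

47.745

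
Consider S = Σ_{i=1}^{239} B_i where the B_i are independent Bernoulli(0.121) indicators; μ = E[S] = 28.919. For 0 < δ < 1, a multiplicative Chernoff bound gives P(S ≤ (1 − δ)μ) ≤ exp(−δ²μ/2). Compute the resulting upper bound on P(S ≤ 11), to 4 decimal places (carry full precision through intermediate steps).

Write 11 = (1 − δ)μ, so δ = 1 − 11/28.919 = 0.6196272…
Then the exponent is δ²μ/2 = (μ − 11)²/(2μ) = 5.551550.
Bound = exp(−5.551550) = 0.00388.

0.0039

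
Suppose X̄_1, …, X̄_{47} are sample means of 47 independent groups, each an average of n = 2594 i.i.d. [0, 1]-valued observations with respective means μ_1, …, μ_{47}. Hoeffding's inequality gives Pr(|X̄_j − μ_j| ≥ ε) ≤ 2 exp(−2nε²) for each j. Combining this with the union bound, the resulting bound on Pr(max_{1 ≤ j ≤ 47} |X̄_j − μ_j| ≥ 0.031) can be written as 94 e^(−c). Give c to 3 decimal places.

Union bound over the 47 events: Pr(max_{1 ≤ j ≤ 47} |X̄_j − μ_j| ≥ 0.031) ≤ 47·2·exp(−2nε²) = 94 exp(−2·2594·0.031²).
So c = 2·2594·0.031² = 4.9857.

4.986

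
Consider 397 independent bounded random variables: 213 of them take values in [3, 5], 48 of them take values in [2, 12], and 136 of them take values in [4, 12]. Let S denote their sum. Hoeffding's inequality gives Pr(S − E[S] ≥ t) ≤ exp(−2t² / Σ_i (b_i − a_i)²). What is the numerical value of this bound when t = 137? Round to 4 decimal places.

0.0732

Σ(b_i − a_i)² = 213·2² + 48·10² + 136·8² = 14356.
Exponent = 2·137² / 14356 = 2.61480.
Bound = exp(−2.61480) = 0.07318.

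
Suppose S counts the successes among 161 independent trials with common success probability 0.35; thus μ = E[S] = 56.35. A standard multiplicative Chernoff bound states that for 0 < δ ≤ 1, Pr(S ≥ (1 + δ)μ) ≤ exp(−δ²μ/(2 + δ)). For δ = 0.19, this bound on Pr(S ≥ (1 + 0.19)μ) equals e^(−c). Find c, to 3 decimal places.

0.929

c = δ²μ/(2 + δ) = 0.19²·56.35/(2 + 0.19) = 0.9289.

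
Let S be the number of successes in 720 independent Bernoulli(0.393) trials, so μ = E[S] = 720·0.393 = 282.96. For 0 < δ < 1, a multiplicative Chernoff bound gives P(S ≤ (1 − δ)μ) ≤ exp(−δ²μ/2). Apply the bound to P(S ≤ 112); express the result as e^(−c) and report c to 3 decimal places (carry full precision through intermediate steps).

Write 112 = (1 − δ)μ, so δ = 1 − 112/282.96 = 0.6041843…
Then the exponent is δ²μ/2 = (μ − 112)²/(2μ) = 51.645677.

51.646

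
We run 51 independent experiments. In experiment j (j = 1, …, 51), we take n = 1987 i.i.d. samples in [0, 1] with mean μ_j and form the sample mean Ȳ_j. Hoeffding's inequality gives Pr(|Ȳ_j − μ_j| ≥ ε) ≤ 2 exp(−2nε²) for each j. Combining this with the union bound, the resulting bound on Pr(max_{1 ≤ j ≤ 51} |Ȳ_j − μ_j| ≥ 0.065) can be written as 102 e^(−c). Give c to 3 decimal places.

16.790

Union bound over the 51 events: Pr(max_{1 ≤ j ≤ 51} |Ȳ_j − μ_j| ≥ 0.065) ≤ 51·2·exp(−2nε²) = 102 exp(−2·1987·0.065²).
So c = 2·1987·0.065² = 16.7902.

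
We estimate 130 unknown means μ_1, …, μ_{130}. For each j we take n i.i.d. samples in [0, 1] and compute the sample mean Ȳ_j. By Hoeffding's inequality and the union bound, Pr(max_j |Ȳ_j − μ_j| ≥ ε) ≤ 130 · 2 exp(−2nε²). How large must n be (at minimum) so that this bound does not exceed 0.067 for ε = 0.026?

6113

Need 2·130·exp(−2nε²) ≤ 0.067, i.e. exp(−2nε²) ≤ 0.067/260.
So 2nε² ≥ ln(260/0.067) = 8.263744.
Hence n ≥ 8.263744/(2·0.026²) = 6112.237.
The smallest integer n is 6113.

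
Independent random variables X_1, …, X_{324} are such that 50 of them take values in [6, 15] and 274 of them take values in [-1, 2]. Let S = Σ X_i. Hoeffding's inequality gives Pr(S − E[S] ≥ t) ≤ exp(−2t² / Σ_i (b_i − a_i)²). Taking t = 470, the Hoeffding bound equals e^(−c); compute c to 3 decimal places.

67.802

Σ(b_i − a_i)² = 50·9² + 274·3² = 6516.
c = 2t² / 6516 = 2·470² / 6516 = 67.8023.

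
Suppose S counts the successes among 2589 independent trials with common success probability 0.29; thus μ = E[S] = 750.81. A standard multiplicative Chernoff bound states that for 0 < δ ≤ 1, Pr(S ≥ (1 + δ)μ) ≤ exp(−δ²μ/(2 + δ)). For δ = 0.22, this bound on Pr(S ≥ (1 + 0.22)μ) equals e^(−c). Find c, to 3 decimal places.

16.369

c = δ²μ/(2 + δ) = 0.22²·750.81/(2 + 0.22) = 16.3690.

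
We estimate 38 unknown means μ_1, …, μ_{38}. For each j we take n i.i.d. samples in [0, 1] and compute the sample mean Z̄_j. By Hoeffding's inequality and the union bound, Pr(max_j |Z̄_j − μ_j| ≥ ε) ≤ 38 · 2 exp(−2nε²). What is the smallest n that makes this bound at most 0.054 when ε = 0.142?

Need 2·38·exp(−2nε²) ≤ 0.054, i.e. exp(−2nε²) ≤ 0.054/76.
So 2nε² ≥ ln(76/0.054) = 7.249505.
Hence n ≥ 7.249505/(2·0.142²) = 179.764.
The smallest integer n is 180.

180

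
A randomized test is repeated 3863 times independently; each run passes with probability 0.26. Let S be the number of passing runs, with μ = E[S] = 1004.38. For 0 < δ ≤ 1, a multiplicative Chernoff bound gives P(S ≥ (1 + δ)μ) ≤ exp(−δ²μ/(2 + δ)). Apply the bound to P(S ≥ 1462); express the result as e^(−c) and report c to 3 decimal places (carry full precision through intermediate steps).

84.908

Write 1462 = (1 + δ)μ, so δ = 1462/1004.38 − 1 = 0.4556244…
Then the exponent is δ²μ/(2 + δ) = (1462 − μ)² / (μ·(2 + δ)) = 84.908272.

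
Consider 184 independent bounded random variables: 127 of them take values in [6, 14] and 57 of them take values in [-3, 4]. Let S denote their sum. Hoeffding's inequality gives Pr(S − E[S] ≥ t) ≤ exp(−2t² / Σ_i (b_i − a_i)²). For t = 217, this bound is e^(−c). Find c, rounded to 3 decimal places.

Σ(b_i − a_i)² = 127·8² + 57·7² = 10921.
c = 2t² / 10921 = 2·217² / 10921 = 8.6236.

8.624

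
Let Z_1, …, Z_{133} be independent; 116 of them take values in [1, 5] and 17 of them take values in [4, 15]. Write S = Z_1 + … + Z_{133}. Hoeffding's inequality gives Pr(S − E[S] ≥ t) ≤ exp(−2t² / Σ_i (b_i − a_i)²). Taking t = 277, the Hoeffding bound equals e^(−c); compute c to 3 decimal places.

39.217

Σ(b_i − a_i)² = 116·4² + 17·11² = 3913.
c = 2t² / 3913 = 2·277² / 3913 = 39.2175.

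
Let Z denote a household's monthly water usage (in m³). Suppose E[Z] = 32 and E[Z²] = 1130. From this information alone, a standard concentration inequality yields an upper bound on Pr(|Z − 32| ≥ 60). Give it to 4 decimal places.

0.0294

The first two moments determine the variance, so Chebyshev's inequality is the sharpest standard bound available.
Var(Z) = E[Z²] − (E[Z])² = 1130 − 1024 = 106.
Chebyshev's inequality: Pr(|Z − μ| ≥ t) ≤ Var(Z)/t² = 106/3600 = 0.0294.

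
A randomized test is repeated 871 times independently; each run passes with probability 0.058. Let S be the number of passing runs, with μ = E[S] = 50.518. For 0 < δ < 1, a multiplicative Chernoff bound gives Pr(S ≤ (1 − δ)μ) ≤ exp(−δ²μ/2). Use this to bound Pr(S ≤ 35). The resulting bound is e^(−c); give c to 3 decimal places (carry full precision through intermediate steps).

2.383

Write 35 = (1 − δ)μ, so δ = 1 − 35/50.518 = 0.3071776…
Then the exponent is δ²μ/2 = (μ − 35)²/(2μ) = 2.383391.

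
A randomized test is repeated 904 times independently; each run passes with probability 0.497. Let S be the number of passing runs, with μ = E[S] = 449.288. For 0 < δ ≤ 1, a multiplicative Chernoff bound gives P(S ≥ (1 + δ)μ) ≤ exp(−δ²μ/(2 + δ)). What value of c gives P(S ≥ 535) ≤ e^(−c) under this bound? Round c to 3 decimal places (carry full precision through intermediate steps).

7.464

Write 535 = (1 + δ)μ, so δ = 535/449.288 − 1 = 0.190773…
Then the exponent is δ²μ/(2 + δ) = (535 − μ)² / (μ·(2 + δ)) = 7.463818.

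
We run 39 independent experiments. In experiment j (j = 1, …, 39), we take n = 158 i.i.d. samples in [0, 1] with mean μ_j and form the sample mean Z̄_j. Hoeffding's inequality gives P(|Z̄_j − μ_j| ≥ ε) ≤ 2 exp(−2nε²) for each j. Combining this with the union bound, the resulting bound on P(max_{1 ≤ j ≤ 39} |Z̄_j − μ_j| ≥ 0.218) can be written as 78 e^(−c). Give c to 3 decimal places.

15.018

Union bound over the 39 events: P(max_{1 ≤ j ≤ 39} |Z̄_j − μ_j| ≥ 0.218) ≤ 39·2·exp(−2nε²) = 78 exp(−2·158·0.218²).
So c = 2·158·0.218² = 15.0176.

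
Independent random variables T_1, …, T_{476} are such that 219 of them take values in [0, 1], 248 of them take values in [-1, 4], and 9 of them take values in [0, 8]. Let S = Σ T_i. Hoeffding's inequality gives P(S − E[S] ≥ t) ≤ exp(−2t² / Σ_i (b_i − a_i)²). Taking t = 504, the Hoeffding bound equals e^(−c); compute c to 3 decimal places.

Σ(b_i − a_i)² = 219·1² + 248·5² + 9·8² = 6995.
c = 2t² / 6995 = 2·504² / 6995 = 72.6279.

72.628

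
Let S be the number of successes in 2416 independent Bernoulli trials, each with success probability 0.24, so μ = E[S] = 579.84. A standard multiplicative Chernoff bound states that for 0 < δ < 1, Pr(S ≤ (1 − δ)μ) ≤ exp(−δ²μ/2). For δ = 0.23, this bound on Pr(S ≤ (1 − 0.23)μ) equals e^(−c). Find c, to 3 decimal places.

c = δ²μ/2 = 0.23²·579.84/2 = 15.3368.

15.337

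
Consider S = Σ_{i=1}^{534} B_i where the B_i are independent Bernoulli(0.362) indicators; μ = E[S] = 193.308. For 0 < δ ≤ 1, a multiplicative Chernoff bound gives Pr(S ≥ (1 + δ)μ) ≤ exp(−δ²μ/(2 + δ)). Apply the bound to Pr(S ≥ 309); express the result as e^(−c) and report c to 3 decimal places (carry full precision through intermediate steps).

26.646

Write 309 = (1 + δ)μ, so δ = 309/193.308 − 1 = 0.5984853…
Then the exponent is δ²μ/(2 + δ) = (309 − μ)² / (μ·(2 + δ)) = 26.646279.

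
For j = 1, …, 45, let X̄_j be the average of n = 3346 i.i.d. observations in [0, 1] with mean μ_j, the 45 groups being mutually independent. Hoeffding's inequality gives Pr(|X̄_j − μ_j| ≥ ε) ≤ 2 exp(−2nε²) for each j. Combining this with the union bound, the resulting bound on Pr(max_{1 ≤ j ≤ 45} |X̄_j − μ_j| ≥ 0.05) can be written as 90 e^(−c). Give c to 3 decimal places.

16.730

Union bound over the 45 events: Pr(max_{1 ≤ j ≤ 45} |X̄_j − μ_j| ≥ 0.05) ≤ 45·2·exp(−2nε²) = 90 exp(−2·3346·0.05²).
So c = 2·3346·0.05² = 16.7300.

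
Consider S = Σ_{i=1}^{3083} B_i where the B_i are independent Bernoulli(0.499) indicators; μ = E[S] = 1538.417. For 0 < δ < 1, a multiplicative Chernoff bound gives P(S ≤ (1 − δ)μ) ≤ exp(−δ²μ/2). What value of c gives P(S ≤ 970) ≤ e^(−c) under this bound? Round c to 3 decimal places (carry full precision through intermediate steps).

105.010

Write 970 = (1 − δ)μ, so δ = 1 − 970/1538.417 = 0.3694817…
Then the exponent is δ²μ/2 = (μ − 970)²/(2μ) = 105.009853.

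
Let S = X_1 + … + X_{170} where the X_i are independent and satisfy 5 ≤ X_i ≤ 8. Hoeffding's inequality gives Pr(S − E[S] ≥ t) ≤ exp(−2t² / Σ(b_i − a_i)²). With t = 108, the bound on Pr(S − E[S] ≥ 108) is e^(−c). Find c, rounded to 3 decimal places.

15.247

Σ(b_i − a_i)² = 170·(3)² = 1530.
c = 2t²/1530 = 2·108²/1530 = 15.2471.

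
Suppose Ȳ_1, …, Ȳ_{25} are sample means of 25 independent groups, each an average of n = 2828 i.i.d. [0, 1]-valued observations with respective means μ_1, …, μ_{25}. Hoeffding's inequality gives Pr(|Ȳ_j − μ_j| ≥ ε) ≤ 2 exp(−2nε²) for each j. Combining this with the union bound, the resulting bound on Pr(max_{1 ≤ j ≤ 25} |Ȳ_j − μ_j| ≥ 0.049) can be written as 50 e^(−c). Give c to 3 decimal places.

Union bound over the 25 events: Pr(max_{1 ≤ j ≤ 25} |Ȳ_j − μ_j| ≥ 0.049) ≤ 25·2·exp(−2nε²) = 50 exp(−2·2828·0.049²).
So c = 2·2828·0.049² = 13.5801.

13.580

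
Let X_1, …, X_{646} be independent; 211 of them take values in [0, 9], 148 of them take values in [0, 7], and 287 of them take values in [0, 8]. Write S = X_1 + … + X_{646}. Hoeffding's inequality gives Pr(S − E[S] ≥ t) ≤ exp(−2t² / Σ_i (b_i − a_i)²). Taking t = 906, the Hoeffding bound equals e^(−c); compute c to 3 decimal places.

38.437

Σ(b_i − a_i)² = 211·9² + 148·7² + 287·8² = 42711.
c = 2t² / 42711 = 2·906² / 42711 = 38.4367.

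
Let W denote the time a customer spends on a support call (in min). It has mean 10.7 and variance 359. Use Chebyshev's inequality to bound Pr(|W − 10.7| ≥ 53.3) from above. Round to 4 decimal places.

Chebyshev: Pr(|W − μ| ≥ t) ≤ Var(W)/t².
Bound = 359 / 2840.89 = 0.1264.

0.1264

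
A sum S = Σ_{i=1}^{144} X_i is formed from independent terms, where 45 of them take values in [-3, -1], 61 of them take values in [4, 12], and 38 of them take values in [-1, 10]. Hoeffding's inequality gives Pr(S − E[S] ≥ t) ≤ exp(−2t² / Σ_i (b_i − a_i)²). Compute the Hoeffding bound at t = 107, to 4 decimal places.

Σ(b_i − a_i)² = 45·2² + 61·8² + 38·11² = 8682.
Exponent = 2·107² / 8682 = 2.63741.
Bound = exp(−2.63741) = 0.07155.

0.0715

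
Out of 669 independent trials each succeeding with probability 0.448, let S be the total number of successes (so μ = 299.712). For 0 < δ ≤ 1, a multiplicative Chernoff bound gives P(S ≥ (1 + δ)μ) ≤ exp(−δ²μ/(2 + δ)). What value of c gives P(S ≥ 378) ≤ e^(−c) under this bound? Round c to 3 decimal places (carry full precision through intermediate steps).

9.044

Write 378 = (1 + δ)μ, so δ = 378/299.712 − 1 = 0.2612108…
Then the exponent is δ²μ/(2 + δ) = (378 − μ)² / (μ·(2 + δ)) = 9.043681.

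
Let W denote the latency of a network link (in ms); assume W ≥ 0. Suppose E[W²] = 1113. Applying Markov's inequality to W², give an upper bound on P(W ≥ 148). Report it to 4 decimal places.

Since W ≥ 0, the event {W ≥ 148} is the same as {W² ≥ 21904}.
Markov's inequality applied to W² gives P(W² ≥ 21904) ≤ E[W²]/21904 = 1113/21904 = 0.0508.

0.0508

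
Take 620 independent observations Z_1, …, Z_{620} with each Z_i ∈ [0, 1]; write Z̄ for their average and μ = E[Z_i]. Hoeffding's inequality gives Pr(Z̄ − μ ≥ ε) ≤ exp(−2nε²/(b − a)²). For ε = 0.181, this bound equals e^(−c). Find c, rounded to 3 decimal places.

c = 2nε²/(b − a)² = 2·620·0.181² / 1² = 40.6236.

40.624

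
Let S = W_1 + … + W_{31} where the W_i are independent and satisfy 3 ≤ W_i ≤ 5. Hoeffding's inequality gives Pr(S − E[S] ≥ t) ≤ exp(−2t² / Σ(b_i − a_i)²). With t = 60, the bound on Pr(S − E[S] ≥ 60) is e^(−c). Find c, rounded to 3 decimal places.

Σ(b_i − a_i)² = 31·(2)² = 124.
c = 2t²/124 = 2·60²/124 = 58.0645.

58.065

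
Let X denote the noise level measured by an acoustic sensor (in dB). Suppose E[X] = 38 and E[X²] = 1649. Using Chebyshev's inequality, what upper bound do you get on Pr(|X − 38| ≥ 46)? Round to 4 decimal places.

0.0969

Var(X) = E[X²] − (E[X])² = 1649 − 1444 = 205.
Chebyshev's inequality: Pr(|X − μ| ≥ t) ≤ Var(X)/t² = 205/2116 = 0.0969.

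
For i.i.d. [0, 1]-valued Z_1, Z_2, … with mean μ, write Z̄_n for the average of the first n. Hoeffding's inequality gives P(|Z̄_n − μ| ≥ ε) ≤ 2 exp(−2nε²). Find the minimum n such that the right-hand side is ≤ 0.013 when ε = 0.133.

143

Require 2·exp(−2nε²) ≤ 0.013, i.e. 2nε² ≥ ln(2/0.013) = 5.035953.
So n ≥ 5.035953 / (2·0.133²) = 142.347.
The smallest integer n is 143.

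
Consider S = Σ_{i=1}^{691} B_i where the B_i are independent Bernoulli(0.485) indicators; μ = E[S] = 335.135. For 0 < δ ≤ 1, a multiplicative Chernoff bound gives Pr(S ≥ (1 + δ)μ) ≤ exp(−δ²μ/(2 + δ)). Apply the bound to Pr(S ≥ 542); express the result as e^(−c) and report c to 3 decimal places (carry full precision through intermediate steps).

Write 542 = (1 + δ)μ, so δ = 542/335.135 − 1 = 0.6172587…
Then the exponent is δ²μ/(2 + δ) = (542 − μ)² / (μ·(2 + δ)) = 48.787391.

48.787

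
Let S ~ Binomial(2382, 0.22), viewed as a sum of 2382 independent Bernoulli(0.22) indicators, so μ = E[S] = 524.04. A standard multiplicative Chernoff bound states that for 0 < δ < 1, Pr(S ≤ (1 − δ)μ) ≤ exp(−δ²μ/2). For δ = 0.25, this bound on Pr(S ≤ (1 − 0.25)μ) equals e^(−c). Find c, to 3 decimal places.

16.376

c = δ²μ/2 = 0.25²·524.04/2 = 16.3762.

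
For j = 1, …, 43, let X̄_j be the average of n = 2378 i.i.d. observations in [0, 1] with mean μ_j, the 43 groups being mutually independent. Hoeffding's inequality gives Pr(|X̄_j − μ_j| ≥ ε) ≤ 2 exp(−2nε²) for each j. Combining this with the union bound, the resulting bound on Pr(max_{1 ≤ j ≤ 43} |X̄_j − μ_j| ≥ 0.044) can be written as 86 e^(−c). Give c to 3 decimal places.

9.208

Union bound over the 43 events: Pr(max_{1 ≤ j ≤ 43} |X̄_j − μ_j| ≥ 0.044) ≤ 43·2·exp(−2nε²) = 86 exp(−2·2378·0.044²).
So c = 2·2378·0.044² = 9.2076.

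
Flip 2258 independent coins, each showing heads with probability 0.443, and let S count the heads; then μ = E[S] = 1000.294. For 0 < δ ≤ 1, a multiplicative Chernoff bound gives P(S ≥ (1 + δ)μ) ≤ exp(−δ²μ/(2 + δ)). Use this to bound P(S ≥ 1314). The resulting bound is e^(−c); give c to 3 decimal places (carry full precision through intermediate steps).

Write 1314 = (1 + δ)μ, so δ = 1314/1000.294 − 1 = 0.3136138…
Then the exponent is δ²μ/(2 + δ) = (1314 − μ)² / (μ·(2 + δ)) = 42.523316.

42.523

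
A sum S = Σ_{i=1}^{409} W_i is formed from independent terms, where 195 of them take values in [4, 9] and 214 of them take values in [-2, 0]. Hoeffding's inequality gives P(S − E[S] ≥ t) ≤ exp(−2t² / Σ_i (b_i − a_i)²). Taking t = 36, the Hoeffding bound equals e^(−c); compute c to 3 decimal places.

Σ(b_i − a_i)² = 195·5² + 214·2² = 5731.
c = 2t² / 5731 = 2·36² / 5731 = 0.4523.

0.452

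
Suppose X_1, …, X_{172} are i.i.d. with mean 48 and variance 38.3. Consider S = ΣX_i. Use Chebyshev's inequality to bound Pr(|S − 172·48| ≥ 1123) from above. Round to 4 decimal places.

Var(S) = n·Var(X_i) = 172·38.3 = 6587.6.
Chebyshev: Pr(|S − 172·48| ≥ 1123) ≤ Var(S)/1123² = 6587.6/1261129 = 0.0052.

0.0052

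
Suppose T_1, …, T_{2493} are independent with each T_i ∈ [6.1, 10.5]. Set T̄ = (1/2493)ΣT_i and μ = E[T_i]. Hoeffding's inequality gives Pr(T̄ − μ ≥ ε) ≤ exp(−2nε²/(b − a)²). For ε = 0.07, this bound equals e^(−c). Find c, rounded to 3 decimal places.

c = 2nε²/(b − a)² = 2·2493·0.07² / 4.4² = 1.2620.

1.262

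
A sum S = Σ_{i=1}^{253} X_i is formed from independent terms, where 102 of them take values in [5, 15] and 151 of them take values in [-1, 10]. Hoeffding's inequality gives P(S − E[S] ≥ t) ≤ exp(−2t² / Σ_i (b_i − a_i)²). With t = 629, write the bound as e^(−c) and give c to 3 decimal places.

Σ(b_i − a_i)² = 102·10² + 151·11² = 28471.
c = 2t² / 28471 = 2·629² / 28471 = 27.7926.

27.793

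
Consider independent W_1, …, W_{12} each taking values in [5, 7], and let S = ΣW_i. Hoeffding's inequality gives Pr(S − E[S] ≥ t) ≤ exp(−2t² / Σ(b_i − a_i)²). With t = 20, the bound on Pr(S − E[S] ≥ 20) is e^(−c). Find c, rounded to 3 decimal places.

Σ(b_i − a_i)² = 12·(2)² = 48.
c = 2t²/48 = 2·20²/48 = 16.6667.

16.667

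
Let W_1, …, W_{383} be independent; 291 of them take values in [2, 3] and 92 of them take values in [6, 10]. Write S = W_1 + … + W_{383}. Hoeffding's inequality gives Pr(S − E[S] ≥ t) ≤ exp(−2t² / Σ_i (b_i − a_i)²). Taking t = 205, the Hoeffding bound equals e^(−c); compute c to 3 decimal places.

47.674

Σ(b_i − a_i)² = 291·1² + 92·4² = 1763.
c = 2t² / 1763 = 2·205² / 1763 = 47.6744.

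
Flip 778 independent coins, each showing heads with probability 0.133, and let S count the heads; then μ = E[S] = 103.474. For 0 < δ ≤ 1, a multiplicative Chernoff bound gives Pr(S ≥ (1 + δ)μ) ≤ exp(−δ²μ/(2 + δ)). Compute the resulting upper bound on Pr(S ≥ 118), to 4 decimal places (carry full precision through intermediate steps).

0.3857

Write 118 = (1 + δ)μ, so δ = 118/103.474 − 1 = 0.1403831…
Then the exponent is δ²μ/(2 + δ) = (118 − μ)² / (μ·(2 + δ)) = 0.952729.
Bound = exp(−0.952729) = 0.38569.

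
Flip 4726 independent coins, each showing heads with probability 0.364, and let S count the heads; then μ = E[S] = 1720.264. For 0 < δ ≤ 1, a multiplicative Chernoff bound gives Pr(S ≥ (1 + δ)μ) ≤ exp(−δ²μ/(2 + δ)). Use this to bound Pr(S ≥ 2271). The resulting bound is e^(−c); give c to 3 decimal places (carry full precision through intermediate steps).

75.994

Write 2271 = (1 + δ)μ, so δ = 2271/1720.264 − 1 = 0.3201462…
Then the exponent is δ²μ/(2 + δ) = (2271 − μ)² / (μ·(2 + δ)) = 75.993505.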